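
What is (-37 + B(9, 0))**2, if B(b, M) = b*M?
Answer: 1369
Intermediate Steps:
B(b, M) = M*b
(-37 + B(9, 0))**2 = (-37 + 0*9)**2 = (-37 + 0)**2 = (-37)**2 = 1369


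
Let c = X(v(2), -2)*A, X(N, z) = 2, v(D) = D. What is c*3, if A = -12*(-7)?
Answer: 504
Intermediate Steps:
A = 84
c = 168 (c = 2*84 = 168)
c*3 = 168*3 = 504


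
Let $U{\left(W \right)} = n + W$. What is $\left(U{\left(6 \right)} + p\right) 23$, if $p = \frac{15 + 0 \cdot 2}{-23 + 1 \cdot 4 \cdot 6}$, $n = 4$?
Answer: $575$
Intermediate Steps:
$U{\left(W \right)} = 4 + W$
$p = 15$ ($p = \frac{15 + 0}{-23 + 4 \cdot 6} = \frac{15}{-23 + 24} = \frac{15}{1} = 15 \cdot 1 = 15$)
$\left(U{\left(6 \right)} + p\right) 23 = \left(\left(4 + 6\right) + 15\right) 23 = \left(10 + 15\right) 23 = 25 \cdot 23 = 575$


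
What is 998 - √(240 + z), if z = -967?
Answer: 998 - I*√727 ≈ 998.0 - 26.963*I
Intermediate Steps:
998 - √(240 + z) = 998 - √(240 - 967) = 998 - √(-727) = 998 - I*√727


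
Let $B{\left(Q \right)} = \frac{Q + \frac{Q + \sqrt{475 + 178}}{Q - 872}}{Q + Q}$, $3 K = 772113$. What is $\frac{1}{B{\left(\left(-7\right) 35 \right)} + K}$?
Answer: $\frac{77100813296090500}{19843551934722306121847} - \frac{547330 \sqrt{653}}{19843551934722306121847} \approx 3.8854 \cdot 10^{-6}$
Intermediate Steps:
$K = 257371$ ($K = \frac{1}{3} \cdot 772113 = 257371$)
$B{\left(Q \right)} = \frac{Q + \frac{Q + \sqrt{653}}{-872 + Q}}{2 Q}$
$\frac{1}{B{\left(\left(-7\right) 35 \right)} + K} = \frac{1}{\frac{\sqrt{653} + \left(\left(-7\right) 35\right)^{2} - 871 \left(\left(-7\right) 35\right)}{2 \left(\left(-7\right) 35\right) \left(-872 - 245\right)} + 257371} = \frac{1}{\frac{\sqrt{653} + \left(-245\right)^{2} - -213395}{2 \left(-245\right) \left(-872 - 245\right)} + 257371} = \frac{1}{\frac{1}{2} \left(- \frac{1}{245}\right) \frac{1}{-1117} \left(\sqrt{653} + 60025 + 213395\right) + 257371} = \frac{1}{\frac{1}{2} \left(- \frac{1}{245}\right) \left(- \frac{1}{1117}\right) \left(273420 + \sqrt{653}\right) + 257371} = \frac{1}{\left(\frac{558}{1117} + \frac{\sqrt{653}}{547330}\right) + 257371} = \frac{1}{\frac{287483965}{1117} + \frac{\sqrt{653}}{547330}}$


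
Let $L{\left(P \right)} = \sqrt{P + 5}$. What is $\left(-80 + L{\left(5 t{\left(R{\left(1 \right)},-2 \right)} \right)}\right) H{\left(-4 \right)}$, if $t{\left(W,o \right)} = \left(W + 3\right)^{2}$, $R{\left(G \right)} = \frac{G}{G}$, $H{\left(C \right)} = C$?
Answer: $320 - 4 \sqrt{85} \approx 283.12$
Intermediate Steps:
$R{\left(G \right)} = 1$
$t{\left(W,o \right)} = \left(3 + W\right)^{2}$
$L{\left(P \right)} = \sqrt{5 + P}$
$\left(-80 + L{\left(5 t{\left(R{\left(1 \right)},-2 \right)} \right)}\right) H{\left(-4 \right)} = \left(-80 + \sqrt{5 + 5 \left(3 + 1\right)^{2}}\right) \left(-4\right) = \left(-80 + \sqrt{5 + 5 \cdot 4^{2}}\right) \left(-4\right) = \left(-80 + \sqrt{5 + 5 \cdot 16}\right) \left(-4\right) = \left(-80 + \sqrt{5 + 80}\right) \left(-4\right) = \left(-80 + \sqrt{85}\right) \left(-4\right) = 320 - 4 \sqrt{85}$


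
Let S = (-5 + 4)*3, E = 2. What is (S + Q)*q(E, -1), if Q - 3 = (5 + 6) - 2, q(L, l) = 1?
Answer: 9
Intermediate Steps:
Q = 12 (Q = 3 + ((5 + 6) - 2) = 3 + (11 - 2) = 3 + 9 = 12)
S = -3 (S = -1*3 = -3)
(S + Q)*q(E, -1) = (-3 + 12)*1 = 9*1 = 9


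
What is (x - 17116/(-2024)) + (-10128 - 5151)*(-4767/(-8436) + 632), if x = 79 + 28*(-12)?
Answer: -625107146139/64676 ≈ -9.6652e+6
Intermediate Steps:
x = -257 (x = 79 - 336 = -257)
(x - 17116/(-2024)) + (-10128 - 5151)*(-4767/(-8436) + 632) = (-257 - 17116/(-2024)) + (-10128 - 5151)*(-4767/(-8436) + 632) = (-257 - 17116*(-1/2024)) - 15279*(-4767*(-1/8436) + 632) = (-257 + 389/46) - 15279*(1589/2812 + 632) = -11433/46 - 15279*1778773/2812 = -11433/46 - 27177872667/2812 = -625107146139/64676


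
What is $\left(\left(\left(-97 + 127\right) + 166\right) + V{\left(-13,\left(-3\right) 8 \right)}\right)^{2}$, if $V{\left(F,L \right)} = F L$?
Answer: $258064$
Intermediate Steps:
$\left(\left(\left(-97 + 127\right) + 166\right) + V{\left(-13,\left(-3\right) 8 \right)}\right)^{2} = \left(\left(\left(-97 + 127\right) + 166\right) - 13 \left(\left(-3\right) 8\right)\right)^{2} = \left(\left(30 + 166\right) - -312\right)^{2} = \left(196 + 312\right)^{2} = 508^{2} = 258064$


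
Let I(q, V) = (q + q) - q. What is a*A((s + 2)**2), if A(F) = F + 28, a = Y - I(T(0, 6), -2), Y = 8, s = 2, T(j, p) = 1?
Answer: 308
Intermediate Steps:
I(q, V) = q (I(q, V) = 2*q - q = q)
a = 7 (a = 8 - 1*1 = 8 - 1 = 7)
A(F) = 28 + F
a*A((s + 2)**2) = 7*(28 + (2 + 2)**2) = 7*(28 + 4**2) = 7*(28 + 16) = 7*44 = 308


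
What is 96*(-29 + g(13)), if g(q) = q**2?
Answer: 13440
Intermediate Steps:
96*(-29 + g(13)) = 96*(-29 + 13**2) = 96*(-29 + 169) = 96*140 = 13440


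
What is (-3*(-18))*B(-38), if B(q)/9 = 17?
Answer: 8262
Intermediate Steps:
B(q) = 153 (B(q) = 9*17 = 153)
(-3*(-18))*B(-38) = -3*(-18)*153 = 54*153 = 8262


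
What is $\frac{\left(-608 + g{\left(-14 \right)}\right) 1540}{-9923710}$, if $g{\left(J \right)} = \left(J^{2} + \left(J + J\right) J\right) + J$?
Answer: $\frac{5236}{992371} \approx 0.0052763$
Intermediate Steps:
$g{\left(J \right)} = J + 3 J^{2}$ ($g{\left(J \right)} = \left(J^{2} + 2 J J\right) + J = \left(J^{2} + 2 J^{2}\right) + J = 3 J^{2} + J = J + 3 J^{2}$)
$\frac{\left(-608 + g{\left(-14 \right)}\right) 1540}{-9923710} = \frac{\left(-608 - 14 \left(1 + 3 \left(-14\right)\right)\right) 1540}{-9923710} = \left(-608 - 14 \left(1 - 42\right)\right) 1540 \left(- \frac{1}{9923710}\right) = \left(-608 - -574\right) 1540 \left(- \frac{1}{9923710}\right) = \left(-608 + 574\right) 1540 \left(- \frac{1}{9923710}\right) = \left(-34\right) 1540 \left(- \frac{1}{9923710}\right) = \left(-52360\right) \left(- \frac{1}{9923710}\right) = \frac{5236}{992371}$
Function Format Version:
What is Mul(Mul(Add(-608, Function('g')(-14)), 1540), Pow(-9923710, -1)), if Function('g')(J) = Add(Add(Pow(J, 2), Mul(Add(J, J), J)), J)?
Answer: Rational(5236, 992371) ≈ 0.0052763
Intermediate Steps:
Function('g')(J) = Add(J, Mul(3, Pow(J, 2))) (Function('g')(J) = Add(Add(Pow(J, 2), Mul(Mul(2, J), J)), J) = Add(Add(Pow(J, 2), Mul(2, Pow(J, 2))), J) = Add(Mul(3, Pow(J, 2)), J) = Add(J, Mul(3, Pow(J, 2))))
Mul(Mul(Add(-608, Function('g')(-14)), 1540), Pow(-9923710, -1)) = Mul(Mul(Add(-608, Mul(-14, Add(1, Mul(3, -14)))), 1540), Pow(-9923710, -1)) = Mul(Mul(Add(-608, Mul(-14, Add(1, -42))), 1540), Rational(-1, 9923710)) = Mul(Mul(Add(-608, Mul(-14, -41)), 1540), Rational(-1, 9923710)) = Mul(Mul(Add(-608, 574), 1540), Rational(-1, 9923710)) = Mul(Mul(-34, 1540), Rational(-1, 9923710)) = Mul(-52360, Rational(-1, 9923710)) = Rational(5236, 992371)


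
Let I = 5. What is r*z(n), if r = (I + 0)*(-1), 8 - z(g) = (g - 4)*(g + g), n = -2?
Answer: 80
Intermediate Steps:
z(g) = 8 - 2*g*(-4 + g) (z(g) = 8 - (g - 4)*(g + g) = 8 - (-4 + g)*2*g = 8 - 2*g*(-4 + g))
r = -5 (r = (5 + 0)*(-1) = 5*(-1) = -5)
r*z(n) = -5*(8 - 2*(-2)² + 8*(-2)) = -5*(8 - 2*4 - 16) = -5*(8 - 8 - 16) = -5*(-16) = 80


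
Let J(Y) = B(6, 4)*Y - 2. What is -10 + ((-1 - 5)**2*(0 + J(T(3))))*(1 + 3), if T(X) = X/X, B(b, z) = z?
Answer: 278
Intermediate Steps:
T(X) = 1
J(Y) = -2 + 4*Y (J(Y) = 4*Y - 2 = -2 + 4*Y)
-10 + ((-1 - 5)**2*(0 + J(T(3))))*(1 + 3) = -10 + ((-1 - 5)**2*(0 + (-2 + 4*1)))*(1 + 3) = -10 + ((-6)**2*(0 + (-2 + 4)))*4 = -10 + (36*(0 + 2))*4 = -10 + (36*2)*4 = -10 + 72*4 = -10 + 288 = 278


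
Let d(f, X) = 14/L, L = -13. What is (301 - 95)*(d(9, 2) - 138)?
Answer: -372448/13 ≈ -28650.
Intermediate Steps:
d(f, X) = -14/13 (d(f, X) = 14/(-13) = 14*(-1/13) = -14/13)
(301 - 95)*(d(9, 2) - 138) = (301 - 95)*(-14/13 - 138) = 206*(-1808/13) = -372448/13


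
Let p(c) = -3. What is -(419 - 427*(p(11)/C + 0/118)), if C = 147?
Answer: -2994/7 ≈ -427.71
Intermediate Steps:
-(419 - 427*(p(11)/C + 0/118)) = -(419 - 427*(-3/147 + 0/118)) = -(419 - 427*(-3*1/147 + 0*(1/118))) = -(419 - 427*(-1/49 + 0)) = -(419 - 427*(-1/49)) = -(419 + 61/7) = -1*2994/7 = -2994/7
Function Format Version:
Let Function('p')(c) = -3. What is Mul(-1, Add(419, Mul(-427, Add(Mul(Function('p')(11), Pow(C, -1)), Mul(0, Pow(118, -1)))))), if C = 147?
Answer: Rational(-2994, 7) ≈ -427.71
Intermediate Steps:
Mul(-1, Add(419, Mul(-427, Add(Mul(Function('p')(11), Pow(C, -1)), Mul(0, Pow(118, -1)))))) = Mul(-1, Add(419, Mul(-427, Add(Mul(-3, Pow(147, -1)), Mul(0, Pow(118, -1)))))) = Mul(-1, Add(419, Mul(-427, Add(Mul(-3, Rational(1, 147)), Mul(0, Rational(1, 118)))))) = Mul(-1, Add(419, Mul(-427, Add(Rational(-1, 49), 0)))) = Mul(-1, Add(419, Mul(-427, Rational(-1, 49)))) = Mul(-1, Add(419, Rational(61, 7))) = Mul(-1, Rational(2994, 7)) = Rational(-2994, 7)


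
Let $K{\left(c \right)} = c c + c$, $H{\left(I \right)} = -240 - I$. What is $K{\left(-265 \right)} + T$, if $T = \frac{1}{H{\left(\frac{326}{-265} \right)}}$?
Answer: $\frac{4426648775}{63274} \approx 69960.0$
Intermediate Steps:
$K{\left(c \right)} = c + c^{2}$ ($K{\left(c \right)} = c^{2} + c = c + c^{2}$)
$T = - \frac{265}{63274}$ ($T = \frac{1}{-240 - \frac{326}{-265}} = \frac{1}{-240 - 326 \left(- \frac{1}{265}\right)} = \frac{1}{-240 - - \frac{326}{265}} = \frac{1}{-240 + \frac{326}{265}} = \frac{1}{- \frac{63274}{265}} = - \frac{265}{63274} \approx -0.0041881$)
$K{\left(-265 \right)} + T = - 265 \left(1 - 265\right) - \frac{265}{63274} = \left(-265\right) \left(-264\right) - \frac{265}{63274} = 69960 - \frac{265}{63274} = \frac{4426648775}{63274}$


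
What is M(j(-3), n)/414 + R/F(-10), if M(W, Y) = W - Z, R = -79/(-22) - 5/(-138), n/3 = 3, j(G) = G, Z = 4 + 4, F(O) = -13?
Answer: -18091/59202 ≈ -0.30558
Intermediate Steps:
Z = 8
n = 9 (n = 3*3 = 9)
R = 2753/759 (R = -79*(-1/22) - 5*(-1/138) = 79/22 + 5/138 = 2753/759 ≈ 3.6271)
M(W, Y) = -8 + W (M(W, Y) = W - 1*8 = W - 8 = -8 + W)
M(j(-3), n)/414 + R/F(-10) = (-8 - 3)/414 + (2753/759)/(-13) = -11*1/414 + (2753/759)*(-1/13) = -11/414 - 2753/9867 = -18091/59202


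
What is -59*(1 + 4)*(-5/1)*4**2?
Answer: 23600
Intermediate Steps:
-59*(1 + 4)*(-5/1)*4**2 = -295*(-5*1)*16 = -295*(-5)*16 = -59*(-25)*16 = 1475*16 = 23600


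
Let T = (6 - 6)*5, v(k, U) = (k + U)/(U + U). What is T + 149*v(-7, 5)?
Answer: -149/5 ≈ -29.800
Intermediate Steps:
v(k, U) = (U + k)/(2*U) (v(k, U) = (U + k)/((2*U)) = (U + k)*(1/(2*U)) = (U + k)/(2*U))
T = 0 (T = 0*5 = 0)
T + 149*v(-7, 5) = 0 + 149*((½)*(5 - 7)/5) = 0 + 149*((½)*(⅕)*(-2)) = 0 + 149*(-⅕) = 0 - 149/5 = -149/5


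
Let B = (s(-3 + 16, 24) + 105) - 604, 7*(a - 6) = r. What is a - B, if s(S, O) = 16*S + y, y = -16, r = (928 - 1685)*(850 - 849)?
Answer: 1434/7 ≈ 204.86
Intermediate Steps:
r = -757 (r = -757*1 = -757)
a = -715/7 (a = 6 + (⅐)*(-757) = 6 - 757/7 = -715/7 ≈ -102.14)
s(S, O) = -16 + 16*S (s(S, O) = 16*S - 16 = -16 + 16*S)
B = -307 (B = ((-16 + 16*(-3 + 16)) + 105) - 604 = ((-16 + 16*13) + 105) - 604 = ((-16 + 208) + 105) - 604 = (192 + 105) - 604 = 297 - 604 = -307)
a - B = -715/7 - 1*(-307) = -715/7 + 307 = 1434/7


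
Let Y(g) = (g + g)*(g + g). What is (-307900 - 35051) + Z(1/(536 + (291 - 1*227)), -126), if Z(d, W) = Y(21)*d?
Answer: -17147403/50 ≈ -3.4295e+5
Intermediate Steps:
Y(g) = 4*g**2 (Y(g) = (2*g)*(2*g) = 4*g**2)
Z(d, W) = 1764*d (Z(d, W) = (4*21**2)*d = (4*441)*d = 1764*d)
(-307900 - 35051) + Z(1/(536 + (291 - 1*227)), -126) = (-307900 - 35051) + 1764/(536 + (291 - 1*227)) = -342951 + 1764/(536 + (291 - 227)) = -342951 + 1764/(536 + 64) = -342951 + 1764/600 = -342951 + 1764*(1/600) = -342951 + 147/50 = -17147403/50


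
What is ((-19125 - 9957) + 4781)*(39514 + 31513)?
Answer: -1726027127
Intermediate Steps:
((-19125 - 9957) + 4781)*(39514 + 31513) = (-29082 + 4781)*71027 = -24301*71027 = -1726027127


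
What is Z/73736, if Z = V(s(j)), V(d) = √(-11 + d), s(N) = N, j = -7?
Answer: 3*I*√2/73736 ≈ 5.7538e-5*I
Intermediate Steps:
Z = 3*I*√2 (Z = √(-11 - 7) = √(-18) = 3*I*√2 ≈ 4.2426*I)
Z/73736 = (3*I*√2)/73736 = (3*I*√2)*(1/73736) = 3*I*√2/73736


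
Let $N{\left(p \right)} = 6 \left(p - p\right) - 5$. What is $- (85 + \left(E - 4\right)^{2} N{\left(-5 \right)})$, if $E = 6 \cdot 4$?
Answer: $1915$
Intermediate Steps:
$E = 24$
$N{\left(p \right)} = -5$ ($N{\left(p \right)} = 6 \cdot 0 - 5 = 0 - 5 = -5$)
$- (85 + \left(E - 4\right)^{2} N{\left(-5 \right)}) = - (85 + \left(24 - 4\right)^{2} \left(-5\right)) = - (85 + 20^{2} \left(-5\right)) = - (85 + 400 \left(-5\right)) = - (85 - 2000) = \left(-1\right) \left(-1915\right) = 1915$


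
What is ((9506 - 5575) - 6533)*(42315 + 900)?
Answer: -112445430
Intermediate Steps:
((9506 - 5575) - 6533)*(42315 + 900) = (3931 - 6533)*43215 = -2602*43215 = -112445430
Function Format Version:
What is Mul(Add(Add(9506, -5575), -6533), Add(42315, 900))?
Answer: -112445430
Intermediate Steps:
Mul(Add(Add(9506, -5575), -6533), Add(42315, 900)) = Mul(Add(3931, -6533), 43215) = Mul(-2602, 43215) = -112445430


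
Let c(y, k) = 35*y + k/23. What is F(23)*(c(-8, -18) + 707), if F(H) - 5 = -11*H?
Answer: -2431144/23 ≈ -1.0570e+5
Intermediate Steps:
c(y, k) = 35*y + k/23
F(H) = 5 - 11*H
F(23)*(c(-8, -18) + 707) = (5 - 11*23)*((35*(-8) + (1/23)*(-18)) + 707) = (5 - 253)*((-280 - 18/23) + 707) = -248*(-6458/23 + 707) = -248*9803/23 = -2431144/23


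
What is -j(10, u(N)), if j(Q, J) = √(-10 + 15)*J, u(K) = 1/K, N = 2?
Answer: -√5/2 ≈ -1.1180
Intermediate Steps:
j(Q, J) = J*√5 (j(Q, J) = √5*J = J*√5)
-j(10, u(N)) = -√5/2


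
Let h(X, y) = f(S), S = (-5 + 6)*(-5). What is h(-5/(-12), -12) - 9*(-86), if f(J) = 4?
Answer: 778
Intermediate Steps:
S = -5 (S = 1*(-5) = -5)
h(X, y) = 4
h(-5/(-12), -12) - 9*(-86) = 4 - 9*(-86) = 4 + 774 = 778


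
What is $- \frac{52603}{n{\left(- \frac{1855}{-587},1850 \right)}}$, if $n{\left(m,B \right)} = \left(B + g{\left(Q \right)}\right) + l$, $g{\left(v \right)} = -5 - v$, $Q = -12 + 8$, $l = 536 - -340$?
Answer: $- \frac{52603}{2725} \approx -19.304$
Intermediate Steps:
$l = 876$ ($l = 536 + 340 = 876$)
$Q = -4$
$n{\left(m,B \right)} = 875 + B$ ($n{\left(m,B \right)} = \left(B - 1\right) + 876 = \left(-1 + B\right) + 876 = 875 + B$)
$- \frac{52603}{n{\left(- \frac{1855}{-587},1850 \right)}} = - \frac{52603}{875 + 1850} = - \frac{52603}{2725}$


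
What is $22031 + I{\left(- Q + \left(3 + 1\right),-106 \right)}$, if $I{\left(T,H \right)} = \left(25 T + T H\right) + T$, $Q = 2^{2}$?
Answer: $22031$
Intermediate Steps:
$Q = 4$
$I{\left(T,H \right)} = 26 T + H T$ ($I{\left(T,H \right)} = \left(25 T + H T\right) + T = 26 T + H T$)
$22031 + I{\left(- Q + \left(3 + 1\right),-106 \right)} = 22031 + \left(\left(-1\right) 4 + \left(3 + 1\right)\right) \left(26 - 106\right) = 22031 + \left(-4 + 4\right) \left(-80\right) = 22031 + 0 \left(-80\right) = 22031 + 0 = 22031$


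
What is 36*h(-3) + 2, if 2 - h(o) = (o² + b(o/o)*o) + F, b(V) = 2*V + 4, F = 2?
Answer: 326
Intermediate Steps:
b(V) = 4 + 2*V
h(o) = -o² - 6*o (h(o) = 2 - ((o² + (4 + 2*(o/o))*o) + 2) = 2 - ((o² + (4 + 2*1)*o) + 2) = 2 - ((o² + (4 + 2)*o) + 2) = 2 - ((o² + 6*o) + 2) = 2 - (2 + o² + 6*o) = 2 + (-2 - o² - 6*o) = -o² - 6*o)
36*h(-3) + 2 = 36*(-3*(-6 - 1*(-3))) + 2 = 36*(-3*(-6 + 3)) + 2 = 36*(-3*(-3)) + 2 = 36*9 + 2 = 324 + 2 = 326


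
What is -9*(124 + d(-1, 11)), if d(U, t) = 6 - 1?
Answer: -1161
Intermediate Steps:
d(U, t) = 5
-9*(124 + d(-1, 11)) = -9*(124 + 5) = -9*129 = -1161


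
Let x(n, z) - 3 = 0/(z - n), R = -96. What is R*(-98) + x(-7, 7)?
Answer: 9411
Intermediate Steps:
x(n, z) = 3 (x(n, z) = 3 + 0/(z - n) = 3 + 0 = 3)
R*(-98) + x(-7, 7) = -96*(-98) + 3 = 9408 + 3 = 9411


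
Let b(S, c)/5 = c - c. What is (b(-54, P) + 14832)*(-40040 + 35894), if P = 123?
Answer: -61493472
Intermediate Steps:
b(S, c) = 0 (b(S, c) = 5*(c - c) = 5*0 = 0)
(b(-54, P) + 14832)*(-40040 + 35894) = (0 + 14832)*(-40040 + 35894) = 14832*(-4146) = -61493472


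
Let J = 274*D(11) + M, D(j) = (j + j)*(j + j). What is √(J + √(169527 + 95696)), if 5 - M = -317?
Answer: √(132938 + √265223) ≈ 365.31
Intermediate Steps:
M = 322 (M = 5 - 1*(-317) = 5 + 317 = 322)
D(j) = 4*j² (D(j) = (2*j)*(2*j) = 4*j²)
J = 132938 (J = 274*(4*11²) + 322 = 274*(4*121) + 322 = 274*484 + 322 = 132616 + 322 = 132938)
√(J + √(169527 + 95696)) = √(132938 + √(169527 + 95696)) = √(132938 + √265223)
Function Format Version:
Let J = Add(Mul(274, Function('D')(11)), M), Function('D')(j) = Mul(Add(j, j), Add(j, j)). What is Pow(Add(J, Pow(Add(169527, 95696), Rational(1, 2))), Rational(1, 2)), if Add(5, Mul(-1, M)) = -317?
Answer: Pow(Add(132938, Pow(265223, Rational(1, 2))), Rational(1, 2)) ≈ 365.31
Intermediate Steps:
M = 322 (M = Add(5, Mul(-1, -317)) = Add(5, 317) = 322)
Function('D')(j) = Mul(4, Pow(j, 2)) (Function('D')(j) = Mul(Mul(2, j), Mul(2, j)) = Mul(4, Pow(j, 2)))
J = 132938 (J = Add(Mul(274, Mul(4, Pow(11, 2))), 322) = Add(Mul(274, Mul(4, 121)), 322) = Add(Mul(274, 484), 322) = Add(132616, 322) = 132938)
Pow(Add(J, Pow(Add(169527, 95696), Rational(1, 2))), Rational(1, 2)) = Pow(Add(132938, Pow(Add(169527, 95696), Rational(1, 2))), Rational(1, 2)) = Pow(Add(132938, Pow(265223, Rational(1, 2))), Rational(1, 2))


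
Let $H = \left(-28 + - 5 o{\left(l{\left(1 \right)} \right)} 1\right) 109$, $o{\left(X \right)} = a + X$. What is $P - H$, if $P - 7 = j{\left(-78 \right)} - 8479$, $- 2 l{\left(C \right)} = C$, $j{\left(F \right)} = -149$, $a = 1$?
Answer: $- \frac{10593}{2} \approx -5296.5$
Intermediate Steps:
$l{\left(C \right)} = - \frac{C}{2}$
$o{\left(X \right)} = 1 + X$
$P = -8621$ ($P = 7 - 8628 = -8621$)
$H = - \frac{6649}{2}$ ($H = \left(-28 + - 5 \left(1 - \frac{1}{2}\right) 1\right) 109 = \left(-28 + \left(-5\right) \frac{1}{2} \cdot 1\right) 109 = \left(-28 - \frac{5}{2}\right) 109 = \left(- \frac{61}{2}\right) 109 = - \frac{6649}{2} \approx -3324.5$)
$P - H = -8621 - - \frac{6649}{2} = -8621 + \frac{6649}{2} = - \frac{10593}{2}$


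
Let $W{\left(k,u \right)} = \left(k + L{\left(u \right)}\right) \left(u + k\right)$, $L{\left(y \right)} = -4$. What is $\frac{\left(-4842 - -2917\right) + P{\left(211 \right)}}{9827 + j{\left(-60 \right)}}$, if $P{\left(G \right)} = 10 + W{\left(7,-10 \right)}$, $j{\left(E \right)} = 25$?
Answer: $- \frac{481}{2463} \approx -0.19529$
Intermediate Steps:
$W{\left(k,u \right)} = \left(-4 + k\right) \left(k + u\right)$ ($W{\left(k,u \right)} = \left(k - 4\right) \left(u + k\right) = \left(-4 + k\right) \left(k + u\right)$)
$P{\left(G \right)} = 1$ ($P{\left(G \right)} = 10 + \left(7^{2} - 28 - -40 + 7 \left(-10\right)\right) = 10 + \left(49 - 28 + 40 - 70\right) = 10 - 9 = 1$)
$\frac{\left(-4842 - -2917\right) + P{\left(211 \right)}}{9827 + j{\left(-60 \right)}} = \frac{\left(-4842 - -2917\right) + 1}{9827 + 25} = \frac{\left(-4842 + 2917\right) + 1}{9852} = \left(-1925 + 1\right) \frac{1}{9852} = \left(-1924\right) \frac{1}{9852} = - \frac{481}{2463}$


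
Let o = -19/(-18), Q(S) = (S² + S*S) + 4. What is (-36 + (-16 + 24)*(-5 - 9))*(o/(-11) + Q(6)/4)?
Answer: -276982/99 ≈ -2797.8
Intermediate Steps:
Q(S) = 4 + 2*S² (Q(S) = (S² + S²) + 4 = 2*S² + 4 = 4 + 2*S²)
o = 19/18 (o = -19*(-1/18) = 19/18 ≈ 1.0556)
(-36 + (-16 + 24)*(-5 - 9))*(o/(-11) + Q(6)/4) = (-36 + (-16 + 24)*(-5 - 9))*((19/18)/(-11) + (4 + 2*6²)/4) = (-36 + 8*(-14))*((19/18)*(-1/11) + (4 + 2*36)*(¼)) = (-36 - 112)*(-19/198 + (4 + 72)*(¼)) = -148*(-19/198 + 76*(¼)) = -148*(-19/198 + 19) = -148*3743/198 = -276982/99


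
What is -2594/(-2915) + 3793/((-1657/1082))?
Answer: -11958937532/4830155 ≈ -2475.9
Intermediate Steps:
-2594/(-2915) + 3793/((-1657/1082)) = -2594*(-1/2915) + 3793/((-1657*1/1082)) = 2594/2915 + 3793/(-1657/1082) = 2594/2915 + 3793*(-1082/1657) = 2594/2915 - 4104026/1657 = -11958937532/4830155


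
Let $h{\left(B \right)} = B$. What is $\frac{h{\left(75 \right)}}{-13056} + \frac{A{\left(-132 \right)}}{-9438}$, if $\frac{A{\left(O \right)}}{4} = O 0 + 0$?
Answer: $- \frac{25}{4352} \approx -0.0057445$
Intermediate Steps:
$A{\left(O \right)} = 0$ ($A{\left(O \right)} = 4 \left(O 0 + 0\right) = 4 \left(0 + 0\right) = 4 \cdot 0 = 0$)
$\frac{h{\left(75 \right)}}{-13056} + \frac{A{\left(-132 \right)}}{-9438} = \frac{75}{-13056} + \frac{0}{-9438} = 75 \left(- \frac{1}{13056}\right) + 0 \left(- \frac{1}{9438}\right) = - \frac{25}{4352} + 0 = - \frac{25}{4352}$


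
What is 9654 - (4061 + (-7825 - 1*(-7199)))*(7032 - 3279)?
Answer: -12881901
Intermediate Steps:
9654 - (4061 + (-7825 - 1*(-7199)))*(7032 - 3279) = 9654 - (4061 + (-7825 + 7199))*3753 = 9654 - (4061 - 626)*3753 = 9654 - 3435*3753 = 9654 - 1*12891555 = 9654 - 12891555 = -12881901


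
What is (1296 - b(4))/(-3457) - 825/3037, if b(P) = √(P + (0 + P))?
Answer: -6787977/10498909 + 2*√2/3457 ≈ -0.64572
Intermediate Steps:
b(P) = √2*√P (b(P) = √(P + P) = √(2*P) = √2*√P)
(1296 - b(4))/(-3457) - 825/3037 = (1296 - √2*√4)/(-3457) - 825/3037 = (1296 - √2*2)*(-1/3457) - 825*1/3037 = (1296 - 2*√2)*(-1/3457) - 825/3037 = (-1296/3457 + 2*√2/3457) - 825/3037 = -6787977/10498909 + 2*√2/3457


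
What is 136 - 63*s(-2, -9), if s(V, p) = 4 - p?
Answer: -683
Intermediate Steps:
136 - 63*s(-2, -9) = 136 - 63*(4 - 1*(-9)) = 136 - 63*(4 + 9) = 136 - 63*13 = 136 - 819 = -683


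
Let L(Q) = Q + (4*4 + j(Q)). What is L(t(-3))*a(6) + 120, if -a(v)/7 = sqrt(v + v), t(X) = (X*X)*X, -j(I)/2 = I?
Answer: 120 - 602*sqrt(3) ≈ -922.69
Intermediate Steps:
j(I) = -2*I
t(X) = X**3 (t(X) = X**2*X = X**3)
L(Q) = 16 - Q (L(Q) = Q + (4*4 - 2*Q) = Q + (16 - 2*Q) = 16 - Q)
a(v) = -7*sqrt(2)*sqrt(v) (a(v) = -7*sqrt(v + v) = -7*sqrt(2)*sqrt(v))
L(t(-3))*a(6) + 120 = (16 - 1*(-3)**3)*(-7*sqrt(2)*sqrt(6)) + 120 = (16 - 1*(-27))*(-14*sqrt(3)) + 120 = (16 + 27)*(-14*sqrt(3)) + 120 = 43*(-14*sqrt(3)) + 120 = -602*sqrt(3) + 120 = 120 - 602*sqrt(3)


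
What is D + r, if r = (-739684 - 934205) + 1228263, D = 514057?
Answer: 68431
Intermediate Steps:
r = -445626 (r = -1673889 + 1228263 = -445626)
D + r = 514057 - 445626 = 68431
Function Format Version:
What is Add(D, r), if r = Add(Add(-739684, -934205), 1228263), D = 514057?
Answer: 68431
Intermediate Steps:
r = -445626 (r = Add(-1673889, 1228263) = -445626)
Add(D, r) = Add(514057, -445626) = 68431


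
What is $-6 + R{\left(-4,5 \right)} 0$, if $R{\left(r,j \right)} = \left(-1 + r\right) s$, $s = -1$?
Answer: $-6$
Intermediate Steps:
$R{\left(r,j \right)} = 1 - r$ ($R{\left(r,j \right)} = \left(-1 + r\right) \left(-1\right) = 1 - r$)
$-6 + R{\left(-4,5 \right)} 0 = -6 + \left(1 - -4\right) 0 = -6 + \left(1 + 4\right) 0 = -6 + 5 \cdot 0 = -6 + 0 = -6$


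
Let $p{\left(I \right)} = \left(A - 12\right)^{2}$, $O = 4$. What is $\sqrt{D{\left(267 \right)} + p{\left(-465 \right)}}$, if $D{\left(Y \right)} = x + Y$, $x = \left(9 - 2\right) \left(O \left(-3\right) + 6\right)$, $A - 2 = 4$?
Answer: $3 \sqrt{29} \approx 16.155$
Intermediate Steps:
$A = 6$ ($A = 2 + 4 = 6$)
$x = -42$ ($x = \left(9 - 2\right) \left(4 \left(-3\right) + 6\right) = 7 \left(-12 + 6\right) = 7 \left(-6\right) = -42$)
$p{\left(I \right)} = 36$ ($p{\left(I \right)} = \left(6 - 12\right)^{2} = \left(-6\right)^{2} = 36$)
$D{\left(Y \right)} = -42 + Y$
$\sqrt{D{\left(267 \right)} + p{\left(-465 \right)}} = \sqrt{\left(-42 + 267\right) + 36} = \sqrt{225 + 36} = \sqrt{261} = 3 \sqrt{29}$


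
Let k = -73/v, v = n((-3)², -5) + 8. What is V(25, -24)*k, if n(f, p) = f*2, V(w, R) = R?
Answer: 876/13 ≈ 67.385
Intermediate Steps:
n(f, p) = 2*f
v = 26 (v = 2*(-3)² + 8 = 2*9 + 8 = 18 + 8 = 26)
k = -73/26 ≈ -2.8077
V(25, -24)*k = -24*(-73/26) = 876/13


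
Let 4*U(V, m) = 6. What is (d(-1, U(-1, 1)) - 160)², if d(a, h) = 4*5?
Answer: 19600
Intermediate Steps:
U(V, m) = 3/2 (U(V, m) = (¼)*6 = 3/2)
d(a, h) = 20
(d(-1, U(-1, 1)) - 160)² = (20 - 160)² = (-140)² = 19600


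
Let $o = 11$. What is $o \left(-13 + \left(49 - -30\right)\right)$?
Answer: $726$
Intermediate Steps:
$o \left(-13 + \left(49 - -30\right)\right) = 11 \left(-13 + \left(49 - -30\right)\right) = 11 \left(-13 + \left(49 + 30\right)\right) = 11 \left(-13 + 79\right) = 11 \cdot 66 = 726$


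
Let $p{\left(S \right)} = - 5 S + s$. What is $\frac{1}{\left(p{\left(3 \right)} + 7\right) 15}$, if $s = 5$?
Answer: $- \frac{1}{45} \approx -0.022222$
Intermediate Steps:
$p{\left(S \right)} = 5 - 5 S$ ($p{\left(S \right)} = - 5 S + 5 = 5 - 5 S$)
$\frac{1}{\left(p{\left(3 \right)} + 7\right) 15} = \frac{1}{\left(\left(5 - 15\right) + 7\right) 15} = \frac{1}{\left(-10 + 7\right) 15} = \frac{1}{\left(-3\right) 15} = \frac{1}{-45} = - \frac{1}{45}$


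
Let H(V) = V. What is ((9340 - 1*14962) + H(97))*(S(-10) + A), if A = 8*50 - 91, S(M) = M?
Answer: -1651975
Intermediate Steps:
A = 309 (A = 400 - 91 = 309)
((9340 - 1*14962) + H(97))*(S(-10) + A) = ((9340 - 1*14962) + 97)*(-10 + 309) = ((9340 - 14962) + 97)*299 = (-5622 + 97)*299 = -5525*299 = -1651975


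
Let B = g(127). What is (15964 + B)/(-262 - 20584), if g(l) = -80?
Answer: -7942/10423 ≈ -0.76197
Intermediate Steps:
B = -80
(15964 + B)/(-262 - 20584) = (15964 - 80)/(-262 - 20584) = 15884/(-20846) = 15884*(-1/20846) = -7942/10423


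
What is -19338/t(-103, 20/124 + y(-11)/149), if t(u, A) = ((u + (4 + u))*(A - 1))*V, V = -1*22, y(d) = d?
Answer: 1353367/283810 ≈ 4.7686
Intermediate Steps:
V = -22
t(u, A) = -22*(-1 + A)*(4 + 2*u) (t(u, A) = ((u + (4 + u))*(A - 1))*(-22) = ((4 + 2*u)*(-1 + A))*(-22) = ((-1 + A)*(4 + 2*u))*(-22) = -22*(-1 + A)*(4 + 2*u))
-19338/t(-103, 20/124 + y(-11)/149) = -19338/(88 - 88*(20/124 - 11/149) + 44*(-103) - 44*(20/124 - 11/149)*(-103)) = -19338/(88 - 88*(20*(1/124) - 11*1/149) - 4532 - 44*(20*(1/124) - 11*1/149)*(-103)) = -19338/(88 - 88*(5/31 - 11/149) - 4532 - 44*(5/31 - 11/149)*(-103)) = -19338/(88 - 88*404/4619 - 4532 - 44*404/4619*(-103)) = -19338/(88 - 35552/4619 - 4532 + 1830928/4619) = -19338/(-18731460/4619) = -19338*(-4619/18731460) = 1353367/283810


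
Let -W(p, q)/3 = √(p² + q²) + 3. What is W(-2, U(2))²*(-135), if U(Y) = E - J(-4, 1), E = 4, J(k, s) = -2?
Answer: -59535 - 14580*√10 ≈ -1.0564e+5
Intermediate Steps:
U(Y) = 6 (U(Y) = 4 - 1*(-2) = 4 + 2 = 6)
W(p, q) = -9 - 3*√(p² + q²) (W(p, q) = -3*(√(p² + q²) + 3) = -3*(3 + √(p² + q²)) = -9 - 3*√(p² + q²))
W(-2, U(2))²*(-135) = (-9 - 3*√((-2)² + 6²))²*(-135) = (-9 - 3*√(4 + 36))²*(-135) = (-9 - 6*√10)²*(-135) = -135*(-9 - 6*√10)²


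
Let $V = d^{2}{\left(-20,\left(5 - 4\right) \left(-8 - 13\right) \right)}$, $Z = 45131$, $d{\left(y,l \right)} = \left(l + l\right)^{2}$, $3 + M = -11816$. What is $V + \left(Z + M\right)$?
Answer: $3145008$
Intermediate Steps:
$M = -11819$ ($M = -3 - 11816 = -11819$)
$d{\left(y,l \right)} = 4 l^{2}$ ($d{\left(y,l \right)} = \left(2 l\right)^{2} = 4 l^{2}$)
$V = 3111696$ ($V = \left(4 \left(\left(5 - 4\right) \left(-8 - 13\right)\right)^{2}\right)^{2} = \left(4 \left(1 \left(-21\right)\right)^{2}\right)^{2} = \left(4 \left(-21\right)^{2}\right)^{2} = \left(4 \cdot 441\right)^{2} = 1764^{2} = 3111696$)
$V + \left(Z + M\right) = 3111696 + \left(45131 - 11819\right) = 3111696 + 33312 = 3145008$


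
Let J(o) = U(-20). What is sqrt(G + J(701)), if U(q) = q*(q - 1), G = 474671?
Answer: sqrt(475091) ≈ 689.27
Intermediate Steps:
U(q) = q*(-1 + q)
J(o) = 420 (J(o) = -20*(-1 - 20) = -20*(-21) = 420)
sqrt(G + J(701)) = sqrt(474671 + 420) = sqrt(475091)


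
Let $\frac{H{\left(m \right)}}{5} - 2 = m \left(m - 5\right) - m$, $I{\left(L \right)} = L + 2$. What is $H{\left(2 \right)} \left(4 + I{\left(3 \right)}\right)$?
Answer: $-270$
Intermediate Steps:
$I{\left(L \right)} = 2 + L$
$H{\left(m \right)} = 10 - 5 m + 5 m \left(-5 + m\right)$ ($H{\left(m \right)} = 10 + 5 \left(m \left(m - 5\right) - m\right) = 10 + 5 \left(m \left(-5 + m\right) - m\right) = 10 + 5 \left(- m + m \left(-5 + m\right)\right) = 10 + \left(- 5 m + 5 m \left(-5 + m\right)\right) = 10 - 5 m + 5 m \left(-5 + m\right)$)
$H{\left(2 \right)} \left(4 + I{\left(3 \right)}\right) = \left(10 - 60 + 5 \cdot 2^{2}\right) \left(4 + \left(2 + 3\right)\right) = \left(10 - 60 + 5 \cdot 4\right) \left(4 + 5\right) = \left(10 - 60 + 20\right) 9 = \left(-30\right) 9 = -270$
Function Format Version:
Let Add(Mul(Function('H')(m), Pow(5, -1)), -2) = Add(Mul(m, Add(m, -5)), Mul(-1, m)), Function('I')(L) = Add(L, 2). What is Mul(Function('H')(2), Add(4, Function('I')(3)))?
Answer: -270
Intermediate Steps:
Function('I')(L) = Add(2, L)
Function('H')(m) = Add(10, Mul(-5, m), Mul(5, m, Add(-5, m))) (Function('H')(m) = Add(10, Mul(5, Add(Mul(m, Add(m, -5)), Mul(-1, m)))) = Add(10, Mul(5, Add(Mul(m, Add(-5, m)), Mul(-1, m)))) = Add(10, Mul(5, Add(Mul(-1, m), Mul(m, Add(-5, m))))) = Add(10, Add(Mul(-5, m), Mul(5, m, Add(-5, m)))) = Add(10, Mul(-5, m), Mul(5, m, Add(-5, m))))
Mul(Function('H')(2), Add(4, Function('I')(3))) = Mul(Add(10, Mul(-30, 2), Mul(5, Pow(2, 2))), Add(4, Add(2, 3))) = Mul(Add(10, -60, Mul(5, 4)), Add(4, 5)) = Mul(Add(10, -60, 20), 9) = Mul(-30, 9) = -270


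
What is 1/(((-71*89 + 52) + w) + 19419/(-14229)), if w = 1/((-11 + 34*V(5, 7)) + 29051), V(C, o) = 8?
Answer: -139026816/871470787705 ≈ -0.00015953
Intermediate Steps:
w = 1/29312 (w = 1/((-11 + 34*8) + 29051) = 1/((-11 + 272) + 29051) = 1/(261 + 29051) = 1/29312 ≈ 3.4116e-5)
1/(((-71*89 + 52) + w) + 19419/(-14229)) = 1/(((-71*89 + 52) + 1/29312) + 19419/(-14229)) = 1/(((-6319 + 52) + 1/29312) + 19419*(-1/14229)) = 1/((-6267 + 1/29312) - 6473/4743) = 1/(-183698303/29312 - 6473/4743) = 1/(-871470787705/139026816) = -139026816/871470787705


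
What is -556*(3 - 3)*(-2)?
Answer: 0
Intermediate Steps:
-556*(3 - 3)*(-2) = -0*(-2) = -556*0 = 0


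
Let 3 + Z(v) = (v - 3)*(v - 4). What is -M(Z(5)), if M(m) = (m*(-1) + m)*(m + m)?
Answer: 0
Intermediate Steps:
Z(v) = -3 + (-4 + v)*(-3 + v) (Z(v) = -3 + (v - 3)*(v - 4) = -3 + (-3 + v)*(-4 + v) = -3 + (-4 + v)*(-3 + v))
M(m) = 0 (M(m) = (-m + m)*(2*m) = 0*(2*m) = 0)
-M(Z(5)) = -1*0 = 0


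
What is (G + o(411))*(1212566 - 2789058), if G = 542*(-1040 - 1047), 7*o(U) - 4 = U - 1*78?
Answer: 12482255344572/7 ≈ 1.7832e+12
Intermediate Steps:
o(U) = -74/7 + U/7 (o(U) = 4/7 + (U - 1*78)/7 = 4/7 + (U - 78)/7 = 4/7 + (-78 + U)/7 = 4/7 + (-78/7 + U/7) = -74/7 + U/7)
G = -1131154 (G = 542*(-2087) = -1131154)
(G + o(411))*(1212566 - 2789058) = (-1131154 + (-74/7 + (⅐)*411))*(1212566 - 2789058) = (-1131154 + (-74/7 + 411/7))*(-1576492) = (-1131154 + 337/7)*(-1576492) = -7917741/7*(-1576492) = 12482255344572/7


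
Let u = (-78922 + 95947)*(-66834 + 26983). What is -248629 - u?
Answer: 678214646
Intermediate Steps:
u = -678463275 (u = 17025*(-39851) = -678463275)
-248629 - u = -248629 - 1*(-678463275) = -248629 + 678463275 = 678214646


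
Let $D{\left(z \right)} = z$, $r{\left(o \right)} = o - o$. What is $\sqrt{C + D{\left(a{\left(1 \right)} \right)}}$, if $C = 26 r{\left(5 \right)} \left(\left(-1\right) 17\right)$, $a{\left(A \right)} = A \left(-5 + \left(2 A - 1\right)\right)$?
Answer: $2 i \approx 2.0 i$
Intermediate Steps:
$r{\left(o \right)} = 0$
$a{\left(A \right)} = A \left(-6 + 2 A\right)$ ($a{\left(A \right)} = A \left(-5 + \left(-1 + 2 A\right)\right) = A \left(-6 + 2 A\right)$)
$C = 0$ ($C = 26 \cdot 0 \left(\left(-1\right) 17\right) = 0 \left(-17\right) = 0$)
$\sqrt{C + D{\left(a{\left(1 \right)} \right)}} = \sqrt{0 + 2 \cdot 1 \left(-3 + 1\right)} = \sqrt{0 + 2 \cdot 1 \left(-2\right)} = \sqrt{0 - 4} = \sqrt{-4} = 2 i$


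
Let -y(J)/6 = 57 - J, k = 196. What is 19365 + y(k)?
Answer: 20199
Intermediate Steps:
y(J) = -342 + 6*J (y(J) = -6*(57 - J) = -342 + 6*J)
19365 + y(k) = 19365 + (-342 + 6*196) = 19365 + (-342 + 1176) = 19365 + 834 = 20199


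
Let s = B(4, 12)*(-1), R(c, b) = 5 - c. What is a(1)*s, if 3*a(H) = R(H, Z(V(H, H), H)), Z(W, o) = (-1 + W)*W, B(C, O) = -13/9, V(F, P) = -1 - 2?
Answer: 52/27 ≈ 1.9259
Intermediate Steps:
V(F, P) = -3
B(C, O) = -13/9 (B(C, O) = -13*⅑ = -13/9)
Z(W, o) = W*(-1 + W)
a(H) = 5/3 - H/3 (a(H) = (5 - H)/3 = 5/3 - H/3)
s = 13/9 (s = -13/9*(-1) = 13/9 ≈ 1.4444)
a(1)*s = (5/3 - ⅓*1)*(13/9) = (5/3 - ⅓)*(13/9) = (4/3)*(13/9) = 52/27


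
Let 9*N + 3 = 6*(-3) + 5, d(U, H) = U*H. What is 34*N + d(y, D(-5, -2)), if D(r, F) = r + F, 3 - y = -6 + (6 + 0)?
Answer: -733/9 ≈ -81.444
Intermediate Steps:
y = 3 (y = 3 - (-6 + (6 + 0)) = 3 - (-6 + 6) = 3 - 1*0 = 3 + 0 = 3)
D(r, F) = F + r
d(U, H) = H*U
N = -16/9 (N = -1/3 + (6*(-3) + 5)/9 = -1/3 + (-18 + 5)/9 = -1/3 + (1/9)*(-13) = -1/3 - 13/9 = -16/9 ≈ -1.7778)
34*N + d(y, D(-5, -2)) = 34*(-16/9) + (-2 - 5)*3 = -544/9 - 7*3 = -544/9 - 21 = -733/9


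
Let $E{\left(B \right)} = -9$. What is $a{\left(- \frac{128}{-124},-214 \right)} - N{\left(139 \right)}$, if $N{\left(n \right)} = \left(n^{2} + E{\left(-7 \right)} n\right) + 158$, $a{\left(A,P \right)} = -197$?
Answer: $-18425$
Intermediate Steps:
$N{\left(n \right)} = 158 + n^{2} - 9 n$ ($N{\left(n \right)} = \left(n^{2} - 9 n\right) + 158 = 158 + n^{2} - 9 n$)
$a{\left(- \frac{128}{-124},-214 \right)} - N{\left(139 \right)} = -197 - \left(158 + 139^{2} - 1251\right) = -197 - \left(158 + 19321 - 1251\right) = -197 - 18228 = -18425$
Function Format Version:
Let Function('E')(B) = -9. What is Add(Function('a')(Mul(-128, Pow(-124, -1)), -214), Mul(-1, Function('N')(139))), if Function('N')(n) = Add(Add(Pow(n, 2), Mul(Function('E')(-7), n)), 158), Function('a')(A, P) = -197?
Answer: -18425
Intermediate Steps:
Function('N')(n) = Add(158, Pow(n, 2), Mul(-9, n)) (Function('N')(n) = Add(Add(Pow(n, 2), Mul(-9, n)), 158) = Add(158, Pow(n, 2), Mul(-9, n)))
Add(Function('a')(Mul(-128, Pow(-124, -1)), -214), Mul(-1, Function('N')(139))) = Add(-197, Mul(-1, Add(158, Pow(139, 2), Mul(-9, 139)))) = Add(-197, Mul(-1, Add(158, 19321, -1251))) = Add(-197, Mul(-1, 18228)) = Add(-197, -18228) = -18425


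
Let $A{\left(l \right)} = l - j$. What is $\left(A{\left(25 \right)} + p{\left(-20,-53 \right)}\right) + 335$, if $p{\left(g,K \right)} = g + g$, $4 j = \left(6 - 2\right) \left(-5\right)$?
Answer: $325$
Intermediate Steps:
$j = -5$ ($j = \frac{\left(6 - 2\right) \left(-5\right)}{4} = \frac{4 \left(-5\right)}{4} = \frac{1}{4} \left(-20\right) = -5$)
$A{\left(l \right)} = 5 + l$ ($A{\left(l \right)} = l - -5 = l + 5 = 5 + l$)
$p{\left(g,K \right)} = 2 g$
$\left(A{\left(25 \right)} + p{\left(-20,-53 \right)}\right) + 335 = \left(\left(5 + 25\right) + 2 \left(-20\right)\right) + 335 = \left(30 - 40\right) + 335 = -10 + 335 = 325$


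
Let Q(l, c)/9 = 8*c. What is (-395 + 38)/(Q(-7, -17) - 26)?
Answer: 357/1250 ≈ 0.28560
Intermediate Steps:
Q(l, c) = 72*c (Q(l, c) = 9*(8*c) = 72*c)
(-395 + 38)/(Q(-7, -17) - 26) = (-395 + 38)/(72*(-17) - 26) = -357/(-1224 - 26) = -357/(-1250) = -357*(-1/1250) = 357/1250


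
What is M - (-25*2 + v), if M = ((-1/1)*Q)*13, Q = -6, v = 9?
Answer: 119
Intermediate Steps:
M = 78 (M = (-1/1*(-6))*13 = (-1*1*(-6))*13 = -1*(-6)*13 = 6*13 = 78)
M - (-25*2 + v) = 78 - (-25*2 + 9) = 78 - (-50 + 9) = 78 - 1*(-41) = 78 + 41 = 119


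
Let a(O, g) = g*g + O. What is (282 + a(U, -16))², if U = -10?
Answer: 278784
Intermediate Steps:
a(O, g) = O + g² (a(O, g) = g² + O = O + g²)
(282 + a(U, -16))² = (282 + (-10 + (-16)²))² = (282 + (-10 + 256))² = (282 + 246)² = 528² = 278784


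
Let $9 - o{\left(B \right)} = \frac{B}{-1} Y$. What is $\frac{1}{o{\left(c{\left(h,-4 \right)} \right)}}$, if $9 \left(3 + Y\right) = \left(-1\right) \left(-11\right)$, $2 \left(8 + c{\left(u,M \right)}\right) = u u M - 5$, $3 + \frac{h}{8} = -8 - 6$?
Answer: $\frac{9}{592121} \approx 1.52 \cdot 10^{-5}$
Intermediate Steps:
$h = -136$ ($h = -24 + 8 \left(-8 - 6\right) = -24 + 8 \left(-14\right) = -24 - 112 = -136$)
$c{\left(u,M \right)} = - \frac{21}{2} + \frac{M u^{2}}{2}$ ($c{\left(u,M \right)} = -8 + \frac{u u M - 5}{2} = -8 + \frac{u^{2} M - 5}{2} = -8 + \frac{M u^{2} - 5}{2} = -8 + \frac{-5 + M u^{2}}{2} = -8 + \left(- \frac{5}{2} + \frac{M u^{2}}{2}\right) = - \frac{21}{2} + \frac{M u^{2}}{2}$)
$Y = - \frac{16}{9}$ ($Y = -3 + \frac{\left(-1\right) \left(-11\right)}{9} = -3 + \frac{1}{9} \cdot 11 = -3 + \frac{11}{9} = - \frac{16}{9} \approx -1.7778$)
$o{\left(B \right)} = 9 - \frac{16 B}{9}$ ($o{\left(B \right)} = 9 - \frac{B}{-1} \left(- \frac{16}{9}\right) = 9 - B \left(-1\right) \left(- \frac{16}{9}\right) = 9 - - B \left(- \frac{16}{9}\right) = 9 - \frac{16 B}{9}$)
$\frac{1}{o{\left(c{\left(h,-4 \right)} \right)}} = \frac{1}{9 - \frac{16 \left(- \frac{21}{2} + \frac{1}{2} \left(-4\right) \left(-136\right)^{2}\right)}{9}} = \frac{1}{9 - \frac{16 \left(- \frac{21}{2} + \frac{1}{2} \left(-4\right) 18496\right)}{9}} = \frac{1}{9 - \frac{16 \left(- \frac{21}{2} - 36992\right)}{9}} = \frac{1}{9 - - \frac{592040}{9}} = \frac{1}{9 + \frac{592040}{9}} = \frac{1}{\frac{592121}{9}} = \frac{9}{592121}$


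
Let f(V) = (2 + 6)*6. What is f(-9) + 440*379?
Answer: 166808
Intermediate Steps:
f(V) = 48 (f(V) = 8*6 = 48)
f(-9) + 440*379 = 48 + 440*379 = 48 + 166760 = 166808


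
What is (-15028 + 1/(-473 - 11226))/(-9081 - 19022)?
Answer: 175812573/328776997 ≈ 0.53475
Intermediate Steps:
(-15028 + 1/(-473 - 11226))/(-9081 - 19022) = (-15028 + 1/(-11699))/(-28103) = (-15028 - 1/11699)*(-1/28103) = -175812573/11699*(-1/28103) = 175812573/328776997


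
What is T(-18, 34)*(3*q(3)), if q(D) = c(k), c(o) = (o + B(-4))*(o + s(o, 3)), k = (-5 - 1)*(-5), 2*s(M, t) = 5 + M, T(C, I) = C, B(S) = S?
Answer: -66690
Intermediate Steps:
s(M, t) = 5/2 + M/2 (s(M, t) = (5 + M)/2 = 5/2 + M/2)
k = 30 (k = -6*(-5) = 30)
c(o) = (-4 + o)*(5/2 + 3*o/2) (c(o) = (o - 4)*(o + (5/2 + o/2)) = (-4 + o)*(5/2 + 3*o/2))
q(D) = 1235 (q(D) = -10 - 7/2*30 + (3/2)*30² = -10 - 105 + (3/2)*900 = -10 - 105 + 1350 = 1235)
T(-18, 34)*(3*q(3)) = -54*1235 = -18*3705 = -66690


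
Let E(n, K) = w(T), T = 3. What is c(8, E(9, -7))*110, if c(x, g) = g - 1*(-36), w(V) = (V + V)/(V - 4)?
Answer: 3300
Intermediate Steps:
w(V) = 2*V/(-4 + V) (w(V) = (2*V)/(-4 + V) = 2*V/(-4 + V))
E(n, K) = -6 (E(n, K) = 2*3/(-4 + 3) = 2*3/(-1) = 2*3*(-1) = -6)
c(x, g) = 36 + g (c(x, g) = g + 36 = 36 + g)
c(8, E(9, -7))*110 = (36 - 6)*110 = 30*110 = 3300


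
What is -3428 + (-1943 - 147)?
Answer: -5518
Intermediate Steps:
-3428 + (-1943 - 147) = -3428 - 2090 = -5518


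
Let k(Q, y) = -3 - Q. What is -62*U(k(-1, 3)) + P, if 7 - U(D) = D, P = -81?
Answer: -639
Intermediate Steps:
U(D) = 7 - D
-62*U(k(-1, 3)) + P = -62*(7 - (-3 - 1*(-1))) - 81 = -62*(7 - (-3 + 1)) - 81 = -62*(7 - 1*(-2)) - 81 = -62*(7 + 2) - 81 = -62*9 - 81 = -558 - 81 = -639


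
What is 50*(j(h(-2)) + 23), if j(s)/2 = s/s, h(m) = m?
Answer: 1250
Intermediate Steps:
j(s) = 2 (j(s) = 2*(s/s) = 2*1 = 2)
50*(j(h(-2)) + 23) = 50*(2 + 23) = 50*25 = 1250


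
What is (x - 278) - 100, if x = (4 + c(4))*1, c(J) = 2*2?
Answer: -370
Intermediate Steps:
c(J) = 4
x = 8 (x = (4 + 4)*1 = 8*1 = 8)
(x - 278) - 100 = (8 - 278) - 100 = -270 - 100 = -370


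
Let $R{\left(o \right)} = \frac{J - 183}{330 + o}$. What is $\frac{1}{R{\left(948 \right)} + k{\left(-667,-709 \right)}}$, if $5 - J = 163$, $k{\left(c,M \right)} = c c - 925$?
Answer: $\frac{1278}{567385651} \approx 2.2524 \cdot 10^{-6}$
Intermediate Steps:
$k{\left(c,M \right)} = -925 + c^{2}$ ($k{\left(c,M \right)} = c^{2} - 925 = -925 + c^{2}$)
$J = -158$ ($J = 5 - 163 = -158$)
$R{\left(o \right)} = - \frac{341}{330 + o}$ ($R{\left(o \right)} = \frac{-158 - 183}{330 + o} = - \frac{341}{330 + o}$)
$\frac{1}{R{\left(948 \right)} + k{\left(-667,-709 \right)}} = \frac{1}{- \frac{341}{330 + 948} - \left(925 - \left(-667\right)^{2}\right)} = \frac{1}{- \frac{341}{1278} + \left(-925 + 444889\right)} = \frac{1}{\left(-341\right) \frac{1}{1278} + 443964} = \frac{1}{- \frac{341}{1278} + 443964} = \frac{1}{\frac{567385651}{1278}} = \frac{1278}{567385651}$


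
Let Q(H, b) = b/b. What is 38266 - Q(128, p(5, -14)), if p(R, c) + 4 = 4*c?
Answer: 38265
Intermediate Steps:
p(R, c) = -4 + 4*c
Q(H, b) = 1
38266 - Q(128, p(5, -14)) = 38266 - 1*1 = 38266 - 1 = 38265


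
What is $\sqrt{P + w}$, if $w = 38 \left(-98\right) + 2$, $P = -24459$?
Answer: $i \sqrt{28181} \approx 167.87 i$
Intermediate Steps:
$w = -3722$ ($w = -3724 + 2 = -3722$)
$\sqrt{P + w} = \sqrt{-24459 - 3722} = \sqrt{-28181} = i \sqrt{28181}$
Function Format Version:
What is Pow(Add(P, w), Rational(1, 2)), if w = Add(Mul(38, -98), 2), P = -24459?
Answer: Mul(I, Pow(28181, Rational(1, 2))) ≈ Mul(167.87, I)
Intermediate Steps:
w = -3722 (w = Add(-3724, 2) = -3722)
Pow(Add(P, w), Rational(1, 2)) = Pow(Add(-24459, -3722), Rational(1, 2)) = Pow(-28181, Rational(1, 2)) = Mul(I, Pow(28181, Rational(1, 2)))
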